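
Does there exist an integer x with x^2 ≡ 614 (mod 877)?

yes

Factor out 2: 614 = 2·307. Since 877 ≡ 5 (mod 8), (2/877) = -1. Now have -(307/877).
877 ≡ 1 (mod 4), so quadratic reciprocity gives (307/877) = (877/307). Reduce: 877 ≡ 263 (mod 307). Now have -(263/307).
Both 263 ≡ 3 and 307 ≡ 3 (mod 4), so reciprocity gives (263/307) = -(307/263). Reduce: 307 ≡ 44 (mod 263). Now have (44/263).
Factor out 2: 44 = 2^2·11. Since 263 ≡ 7 (mod 8), (2/263) = +1, and (2/263)^2 = +1. Now have (11/263).
Both 11 ≡ 3 and 263 ≡ 3 (mod 4), so reciprocity gives (11/263) = -(263/11). Reduce: 263 ≡ 10 (mod 11). Now have -(10/11).
Factor out 2: 10 = 2·5. Since 11 ≡ 3 (mod 8), (2/11) = -1. Now have (5/11).
5 ≡ 1 (mod 4), so quadratic reciprocity gives (5/11) = (11/5). Reduce: 11 ≡ 1 (mod 5). Now have (1/5).
(1/5) = 1. Collecting the sign factors: 1.
The Legendre symbol is 1, so x^2 ≡ 614 (mod 877) has solution.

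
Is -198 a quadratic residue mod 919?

(-198|919)
  = -(198|919)    [919 ≡ 3 mod 4 ⇒ (-1|919) = -1]
  = -(99|919)    [919 ≡ 7 mod 8 ⇒ (2|919) = +1]
  = (919|99)    [QR: both ≡ 3 mod 4, sign flips]
  = (28|99)    [919 ≡ 28 mod 99]
  = (7|99)    [99 ≡ 3 mod 8 ⇒ (2|99)^2 = +1]
  = -(99|7)    [QR: both ≡ 3 mod 4, sign flips]
  = -(1|7)    [99 ≡ 1 mod 7]
  = -1    [(1|7) = 1]
The Legendre symbol is -1, so x^2 ≡ -198 (mod 919) has no solution.

no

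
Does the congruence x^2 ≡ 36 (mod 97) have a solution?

Factor out 2: 36 = 2^2·9. Since 97 ≡ 1 (mod 8), (2/97) = +1, and (2/97)^2 = +1. Now have (9/97).
9 ≡ 1 (mod 4), so quadratic reciprocity gives (9/97) = (97/9). Reduce: 97 ≡ 7 (mod 9). Now have (7/9).
9 ≡ 1 (mod 4), so quadratic reciprocity gives (7/9) = (9/7). Reduce: 9 ≡ 2 (mod 7). Now have (2/7).
Factor out 2: 2 = 2. Since 7 ≡ 7 (mod 8), (2/7) = +1. Now have (1/7).
(1/7) = 1. Collecting the sign factors: 1.
The Legendre symbol is 1, so x^2 ≡ 36 (mod 97) has solution.

yes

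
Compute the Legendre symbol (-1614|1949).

(-1614|1949)
  = (335|1949)    [-1614 ≡ 335 mod 1949]
  = (1949|335)    [QR: 1949 ≡ 1 mod 4, sign kept]
  = (274|335)    [1949 ≡ 274 mod 335]
  = (137|335)    [335 ≡ 7 mod 8 ⇒ (2|335) = +1]
  = (335|137)    [QR: 137 ≡ 1 mod 4, sign kept]
  = (61|137)    [335 ≡ 61 mod 137]
  = (137|61)    [QR: 61 ≡ 1 mod 4, sign kept]
  = (15|61)    [137 ≡ 15 mod 61]
  = (61|15)    [QR: 61 ≡ 1 mod 4, sign kept]
  = (1|15)    [61 ≡ 1 mod 15]
  = 1    [(1|15) = 1]

1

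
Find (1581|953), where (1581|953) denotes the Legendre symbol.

(1581|953)
  = (628|953)    [1581 ≡ 628 mod 953]
  = (157|953)    [953 ≡ 1 mod 8 ⇒ (2|953)^2 = +1]
  = (953|157)    [QR: 157 ≡ 1 mod 4, sign kept]
  = (11|157)    [953 ≡ 11 mod 157]
  = (157|11)    [QR: 157 ≡ 1 mod 4, sign kept]
  = (3|11)    [157 ≡ 3 mod 11]
  = -(11|3)    [QR: both ≡ 3 mod 4, sign flips]
  = -(2|3)    [11 ≡ 2 mod 3]
  = (1|3)    [3 ≡ 3 mod 8 ⇒ (2|3) = -1]
  = 1    [(1|3) = 1]

1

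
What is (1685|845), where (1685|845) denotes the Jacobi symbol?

0

Reduce the numerator: 1685 ≡ 840 (mod 845), so (1685|845) = (840|845).
Factor out 2: 840 = 2^3·105. Since 845 ≡ 5 (mod 8), (2|845) = -1, and (2|845)^3 = -1. Now have -(105|845).
105 ≡ 1 (mod 4), so quadratic reciprocity gives (105|845) = (845|105). Reduce: 845 ≡ 5 (mod 105). Now have -(5|105).
5 ≡ 1 (mod 4), so quadratic reciprocity gives (5|105) = (105|5). Reduce: 105 ≡ 0 (mod 5). Now have -(0|5).
The numerator is now 0 with denominator 5 > 1: the symbol is 0.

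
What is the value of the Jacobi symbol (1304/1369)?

(1304/1369)
  = (163/1369)    [1369 ≡ 1 mod 8 ⇒ (2/1369)^3 = +1]
  = (1369/163)    [QR: 1369 ≡ 1 mod 4, sign kept]
  = (65/163)    [1369 ≡ 65 mod 163]
  = (163/65)    [QR: 65 ≡ 1 mod 4, sign kept]
  = (33/65)    [163 ≡ 33 mod 65]
  = (65/33)    [QR: 33 ≡ 1 mod 4, sign kept]
  = (32/33)    [65 ≡ 32 mod 33]
  = (1/33)    [33 ≡ 1 mod 8 ⇒ (2/33)^5 = +1]
  = 1    [(1/33) = 1]

1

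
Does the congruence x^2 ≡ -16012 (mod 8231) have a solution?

Reduce the numerator: -16012 ≡ 450 (mod 8231), so (-16012|8231) = (450|8231).
Factor out 2: 450 = 2·225. Since 8231 ≡ 7 (mod 8), (2|8231) = +1. Now have (225|8231).
225 ≡ 1 (mod 4), so quadratic reciprocity gives (225|8231) = (8231|225). Reduce: 8231 ≡ 131 (mod 225). Now have (131|225).
225 ≡ 1 (mod 4), so quadratic reciprocity gives (131|225) = (225|131). Reduce: 225 ≡ 94 (mod 131). Now have (94|131).
Factor out 2: 94 = 2·47. Since 131 ≡ 3 (mod 8), (2|131) = -1. Now have -(47|131).
Both 47 ≡ 3 and 131 ≡ 3 (mod 4), so reciprocity gives (47|131) = -(131|47). Reduce: 131 ≡ 37 (mod 47). Now have (37|47).
37 ≡ 1 (mod 4), so quadratic reciprocity gives (37|47) = (47|37). Reduce: 47 ≡ 10 (mod 37). Now have (10|37).
Factor out 2: 10 = 2·5. Since 37 ≡ 5 (mod 8), (2|37) = -1. Now have -(5|37).
5 ≡ 1 (mod 4), so quadratic reciprocity gives (5|37) = (37|5). Reduce: 37 ≡ 2 (mod 5). Now have -(2|5).
Factor out 2: 2 = 2. Since 5 ≡ 5 (mod 8), (2|5) = -1. Now have (1|5).
(1|5) = 1. Collecting the sign factors: 1.
(-16012|8231) = 1, and 8231 is prime, so -16012 is a quadratic residue mod 8231.

yes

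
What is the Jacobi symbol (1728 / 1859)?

1

(1728 / 1859)
  = (27 / 1859)    [1859 ≡ 3 mod 8 ⇒ (2 / 1859)^6 = +1]
  = -(1859 / 27)    [QR: both ≡ 3 mod 4, sign flips]
  = -(23 / 27)    [1859 ≡ 23 mod 27]
  = (27 / 23)    [QR: both ≡ 3 mod 4, sign flips]
  = (4 / 23)    [27 ≡ 4 mod 23]
  = (1 / 23)    [23 ≡ 7 mod 8 ⇒ (2 / 23)^2 = +1]
  = 1    [(1 / 23) = 1]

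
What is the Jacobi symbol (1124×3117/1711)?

By multiplicativity, (1124·3117/1711) = (1124/1711)·(3117/1711).
First factor (1124/1711):
(1124/1711)
  = (281/1711)    [1711 ≡ 7 mod 8 ⇒ (2/1711)^2 = +1]
  = (1711/281)    [QR: 281 ≡ 1 mod 4, sign kept]
  = (25/281)    [1711 ≡ 25 mod 281]
  = (281/25)    [QR: 25 ≡ 1 mod 4, sign kept]
  = (6/25)    [281 ≡ 6 mod 25]
  = (3/25)    [25 ≡ 1 mod 8 ⇒ (2/25) = +1]
  = (25/3)    [QR: 25 ≡ 1 mod 4, sign kept]
  = (1/3)    [25 ≡ 1 mod 3]
  = 1    [(1/3) = 1]
Second factor (3117/1711):
(3117/1711)
  = (1406/1711)    [3117 ≡ 1406 mod 1711]
  = (703/1711)    [1711 ≡ 7 mod 8 ⇒ (2/1711) = +1]
  = -(1711/703)    [QR: both ≡ 3 mod 4, sign flips]
  = -(305/703)    [1711 ≡ 305 mod 703]
  = -(703/305)    [QR: 305 ≡ 1 mod 4, sign kept]
  = -(93/305)    [703 ≡ 93 mod 305]
  = -(305/93)    [QR: 93 ≡ 1 mod 4, sign kept]
  = -(26/93)    [305 ≡ 26 mod 93]
  = (13/93)    [93 ≡ 5 mod 8 ⇒ (2/93) = -1]
  = (93/13)    [QR: 13 ≡ 1 mod 4, sign kept]
  = (2/13)    [93 ≡ 2 mod 13]
  = -(1/13)    [13 ≡ 5 mod 8 ⇒ (2/13) = -1]
  = -1    [(1/13) = 1]
Product: (1)·(-1) = -1.

-1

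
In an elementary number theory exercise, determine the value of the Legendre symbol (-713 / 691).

(-713 / 691)
  = (669 / 691)    [-713 ≡ 669 mod 691]
  = (691 / 669)    [QR: 669 ≡ 1 mod 4, sign kept]
  = (22 / 669)    [691 ≡ 22 mod 669]
  = -(11 / 669)    [669 ≡ 5 mod 8 ⇒ (2 / 669) = -1]
  = -(669 / 11)    [QR: 669 ≡ 1 mod 4, sign kept]
  = -(9 / 11)    [669 ≡ 9 mod 11]
  = -(11 / 9)    [QR: 9 ≡ 1 mod 4, sign kept]
  = -(2 / 9)    [11 ≡ 2 mod 9]
  = -(1 / 9)    [9 ≡ 1 mod 8 ⇒ (2 / 9) = +1]
  = -1    [(1 / 9) = 1]

-1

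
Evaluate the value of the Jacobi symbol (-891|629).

-1

Reduce the numerator: -891 ≡ 367 (mod 629), so (-891|629) = (367|629).
629 ≡ 1 (mod 4), so quadratic reciprocity gives (367|629) = (629|367). Reduce: 629 ≡ 262 (mod 367). Now have (262|367).
Factor out 2: 262 = 2·131. Since 367 ≡ 7 (mod 8), (2|367) = +1. Now have (131|367).
Both 131 ≡ 3 and 367 ≡ 3 (mod 4), so reciprocity gives (131|367) = -(367|131). Reduce: 367 ≡ 105 (mod 131). Now have -(105|131).
105 ≡ 1 (mod 4), so quadratic reciprocity gives (105|131) = (131|105). Reduce: 131 ≡ 26 (mod 105). Now have -(26|105).
Factor out 2: 26 = 2·13. Since 105 ≡ 1 (mod 8), (2|105) = +1. Now have -(13|105).
13 ≡ 1 (mod 4), so quadratic reciprocity gives (13|105) = (105|13). Reduce: 105 ≡ 1 (mod 13). Now have -(1|13).
(1|13) = 1. Collecting the sign factors: -1.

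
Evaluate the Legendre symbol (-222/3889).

Pull out -1: (-222/3889) = (-1/3889)·(222/3889). Since 3889 ≡ 1 (mod 4), (-1/3889) = +1. Now have (222/3889).
Factor out 2: 222 = 2·111. Since 3889 ≡ 1 (mod 8), (2/3889) = +1. Now have (111/3889).
3889 ≡ 1 (mod 4), so quadratic reciprocity gives (111/3889) = (3889/111). Reduce: 3889 ≡ 4 (mod 111). Now have (4/111).
Factor out 2: 4 = 2^2. Since 111 ≡ 7 (mod 8), (2/111) = +1, and (2/111)^2 = +1. Now have (1/111).
(1/111) = 1. Collecting the sign factors: 1.

1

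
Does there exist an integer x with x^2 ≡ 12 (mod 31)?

(12|31)
  = (3|31)    [31 ≡ 7 mod 8 ⇒ (2|31)^2 = +1]
  = -(31|3)    [QR: both ≡ 3 mod 4, sign flips]
  = -(1|3)    [31 ≡ 1 mod 3]
  = -1    [(1|3) = 1]
The Legendre symbol is -1, so x^2 ≡ 12 (mod 31) has no solution.

no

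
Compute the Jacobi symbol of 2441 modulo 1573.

1

(2441/1573)
  = (868/1573)    [2441 ≡ 868 mod 1573]
  = (217/1573)    [1573 ≡ 5 mod 8 ⇒ (2/1573)^2 = +1]
  = (1573/217)    [QR: 217 ≡ 1 mod 4, sign kept]
  = (54/217)    [1573 ≡ 54 mod 217]
  = (27/217)    [217 ≡ 1 mod 8 ⇒ (2/217) = +1]
  = (217/27)    [QR: 217 ≡ 1 mod 4, sign kept]
  = (1/27)    [217 ≡ 1 mod 27]
  = 1    [(1/27) = 1]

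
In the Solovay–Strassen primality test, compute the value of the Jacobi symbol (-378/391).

1

Reduce the numerator: -378 ≡ 13 (mod 391), so (-378/391) = (13/391).
13 ≡ 1 (mod 4), so quadratic reciprocity gives (13/391) = (391/13). Reduce: 391 ≡ 1 (mod 13). Now have (1/13).
(1/13) = 1. Collecting the sign factors: 1.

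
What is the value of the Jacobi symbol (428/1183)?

1

Factor out 2: 428 = 2^2·107. Since 1183 ≡ 7 (mod 8), (2/1183) = +1, and (2/1183)^2 = +1. Now have (107/1183).
Both 107 ≡ 3 and 1183 ≡ 3 (mod 4), so reciprocity gives (107/1183) = -(1183/107). Reduce: 1183 ≡ 6 (mod 107). Now have -(6/107).
Factor out 2: 6 = 2·3. Since 107 ≡ 3 (mod 8), (2/107) = -1. Now have (3/107).
Both 3 ≡ 3 and 107 ≡ 3 (mod 4), so reciprocity gives (3/107) = -(107/3). Reduce: 107 ≡ 2 (mod 3). Now have -(2/3).
Factor out 2: 2 = 2. Since 3 ≡ 3 (mod 8), (2/3) = -1. Now have (1/3).
(1/3) = 1. Collecting the sign factors: 1.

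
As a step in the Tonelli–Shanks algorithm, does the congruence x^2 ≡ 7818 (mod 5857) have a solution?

Reduce the numerator: 7818 ≡ 1961 (mod 5857), so (7818|5857) = (1961|5857).
1961 ≡ 1 (mod 4), so quadratic reciprocity gives (1961|5857) = (5857|1961). Reduce: 5857 ≡ 1935 (mod 1961). Now have (1935|1961).
1961 ≡ 1 (mod 4), so quadratic reciprocity gives (1935|1961) = (1961|1935). Reduce: 1961 ≡ 26 (mod 1935). Now have (26|1935).
Factor out 2: 26 = 2·13. Since 1935 ≡ 7 (mod 8), (2|1935) = +1. Now have (13|1935).
13 ≡ 1 (mod 4), so quadratic reciprocity gives (13|1935) = (1935|13). Reduce: 1935 ≡ 11 (mod 13). Now have (11|13).
13 ≡ 1 (mod 4), so quadratic reciprocity gives (11|13) = (13|11). Reduce: 13 ≡ 2 (mod 11). Now have (2|11).
Factor out 2: 2 = 2. Since 11 ≡ 3 (mod 8), (2|11) = -1. Now have -(1|11).
(1|11) = 1. Collecting the sign factors: -1.
(7818|5857) = -1, and 5857 is prime, so 7818 is not a quadratic residue mod 5857.

no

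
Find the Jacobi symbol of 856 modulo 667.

(856 / 667)
  = (189 / 667)    [856 ≡ 189 mod 667]
  = (667 / 189)    [QR: 189 ≡ 1 mod 4, sign kept]
  = (100 / 189)    [667 ≡ 100 mod 189]
  = (25 / 189)    [189 ≡ 5 mod 8 ⇒ (2 / 189)^2 = +1]
  = (189 / 25)    [QR: 25 ≡ 1 mod 4, sign kept]
  = (14 / 25)    [189 ≡ 14 mod 25]
  = (7 / 25)    [25 ≡ 1 mod 8 ⇒ (2 / 25) = +1]
  = (25 / 7)    [QR: 25 ≡ 1 mod 4, sign kept]
  = (4 / 7)    [25 ≡ 4 mod 7]
  = (1 / 7)    [7 ≡ 7 mod 8 ⇒ (2 / 7)^2 = +1]
  = 1    [(1 / 7) = 1]

1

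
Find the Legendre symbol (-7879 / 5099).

(-7879 / 5099)
  = (2319 / 5099)    [-7879 ≡ 2319 mod 5099]
  = -(5099 / 2319)    [QR: both ≡ 3 mod 4, sign flips]
  = -(461 / 2319)    [5099 ≡ 461 mod 2319]
  = -(2319 / 461)    [QR: 461 ≡ 1 mod 4, sign kept]
  = -(14 / 461)    [2319 ≡ 14 mod 461]
  = (7 / 461)    [461 ≡ 5 mod 8 ⇒ (2 / 461) = -1]
  = (461 / 7)    [QR: 461 ≡ 1 mod 4, sign kept]
  = (6 / 7)    [461 ≡ 6 mod 7]
  = (3 / 7)    [7 ≡ 7 mod 8 ⇒ (2 / 7) = +1]
  = -(7 / 3)    [QR: both ≡ 3 mod 4, sign flips]
  = -(1 / 3)    [7 ≡ 1 mod 3]
  = -1    [(1 / 3) = 1]

-1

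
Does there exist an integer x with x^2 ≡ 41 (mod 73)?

yes

41 ≡ 1 (mod 4), so quadratic reciprocity gives (41/73) = (73/41). Reduce: 73 ≡ 32 (mod 41). Now have (32/41).
Factor out 2: 32 = 2^5. Since 41 ≡ 1 (mod 8), (2/41) = +1, and (2/41)^5 = +1. Now have (1/41).
(1/41) = 1. Collecting the sign factors: 1.
(41/73) = 1, and 73 is prime, so 41 is a quadratic residue mod 73.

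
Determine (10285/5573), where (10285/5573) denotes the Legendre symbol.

Reduce the numerator: 10285 ≡ 4712 (mod 5573), so (10285/5573) = (4712/5573).
Factor out 2: 4712 = 2^3·589. Since 5573 ≡ 5 (mod 8), (2/5573) = -1, and (2/5573)^3 = -1. Now have -(589/5573).
589 ≡ 1 (mod 4), so quadratic reciprocity gives (589/5573) = (5573/589). Reduce: 5573 ≡ 272 (mod 589). Now have -(272/589).
Factor out 2: 272 = 2^4·17. Since 589 ≡ 5 (mod 8), (2/589) = -1, and (2/589)^4 = +1. Now have -(17/589).
17 ≡ 1 (mod 4), so quadratic reciprocity gives (17/589) = (589/17). Reduce: 589 ≡ 11 (mod 17). Now have -(11/17).
17 ≡ 1 (mod 4), so quadratic reciprocity gives (11/17) = (17/11). Reduce: 17 ≡ 6 (mod 11). Now have -(6/11).
Factor out 2: 6 = 2·3. Since 11 ≡ 3 (mod 8), (2/11) = -1. Now have (3/11).
Both 3 ≡ 3 and 11 ≡ 3 (mod 4), so reciprocity gives (3/11) = -(11/3). Reduce: 11 ≡ 2 (mod 3). Now have -(2/3).
Factor out 2: 2 = 2. Since 3 ≡ 3 (mod 8), (2/3) = -1. Now have (1/3).
(1/3) = 1. Collecting the sign factors: 1.

1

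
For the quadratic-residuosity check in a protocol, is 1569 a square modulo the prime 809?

Reduce the numerator: 1569 ≡ 760 (mod 809), so (1569/809) = (760/809).
Factor out 2: 760 = 2^3·95. Since 809 ≡ 1 (mod 8), (2/809) = +1, and (2/809)^3 = +1. Now have (95/809).
809 ≡ 1 (mod 4), so quadratic reciprocity gives (95/809) = (809/95). Reduce: 809 ≡ 49 (mod 95). Now have (49/95).
49 ≡ 1 (mod 4), so quadratic reciprocity gives (49/95) = (95/49). Reduce: 95 ≡ 46 (mod 49). Now have (46/49).
Factor out 2: 46 = 2·23. Since 49 ≡ 1 (mod 8), (2/49) = +1. Now have (23/49).
49 ≡ 1 (mod 4), so quadratic reciprocity gives (23/49) = (49/23). Reduce: 49 ≡ 3 (mod 23). Now have (3/23).
Both 3 ≡ 3 and 23 ≡ 3 (mod 4), so reciprocity gives (3/23) = -(23/3). Reduce: 23 ≡ 2 (mod 3). Now have -(2/3).
Factor out 2: 2 = 2. Since 3 ≡ 3 (mod 8), (2/3) = -1. Now have (1/3).
(1/3) = 1. Collecting the sign factors: 1.
The Legendre symbol is 1, so x^2 ≡ 1569 (mod 809) has solution.

yes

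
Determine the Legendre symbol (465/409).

-1

(465/409)
  = (56/409)    [465 ≡ 56 mod 409]
  = (7/409)    [409 ≡ 1 mod 8 ⇒ (2/409)^3 = +1]
  = (409/7)    [QR: 409 ≡ 1 mod 4, sign kept]
  = (3/7)    [409 ≡ 3 mod 7]
  = -(7/3)    [QR: both ≡ 3 mod 4, sign flips]
  = -(1/3)    [7 ≡ 1 mod 3]
  = -1    [(1/3) = 1]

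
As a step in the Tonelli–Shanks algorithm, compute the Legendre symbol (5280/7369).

-1

(5280/7369)
  = (165/7369)    [7369 ≡ 1 mod 8 ⇒ (2/7369)^5 = +1]
  = (7369/165)    [QR: 165 ≡ 1 mod 4, sign kept]
  = (109/165)    [7369 ≡ 109 mod 165]
  = (165/109)    [QR: 109 ≡ 1 mod 4, sign kept]
  = (56/109)    [165 ≡ 56 mod 109]
  = -(7/109)    [109 ≡ 5 mod 8 ⇒ (2/109)^3 = -1]
  = -(109/7)    [QR: 109 ≡ 1 mod 4, sign kept]
  = -(4/7)    [109 ≡ 4 mod 7]
  = -(1/7)    [7 ≡ 7 mod 8 ⇒ (2/7)^2 = +1]
  = -1    [(1/7) = 1]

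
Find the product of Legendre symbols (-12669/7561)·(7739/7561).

By multiplicativity, (-12669·7739/7561) = (-12669/7561)·(7739/7561).
First factor (-12669/7561):
Reduce the numerator: -12669 ≡ 2453 (mod 7561), so (-12669/7561) = (2453/7561).
2453 ≡ 1 (mod 4), so quadratic reciprocity gives (2453/7561) = (7561/2453). Reduce: 7561 ≡ 202 (mod 2453). Now have (202/2453).
Factor out 2: 202 = 2·101. Since 2453 ≡ 5 (mod 8), (2/2453) = -1. Now have -(101/2453).
101 ≡ 1 (mod 4), so quadratic reciprocity gives (101/2453) = (2453/101). Reduce: 2453 ≡ 29 (mod 101). Now have -(29/101).
29 ≡ 1 (mod 4), so quadratic reciprocity gives (29/101) = (101/29). Reduce: 101 ≡ 14 (mod 29). Now have -(14/29).
Factor out 2: 14 = 2·7. Since 29 ≡ 5 (mod 8), (2/29) = -1. Now have (7/29).
29 ≡ 1 (mod 4), so quadratic reciprocity gives (7/29) = (29/7). Reduce: 29 ≡ 1 (mod 7). Now have (1/7).
(1/7) = 1. Collecting the sign factors: 1.
Second factor (7739/7561):
Reduce the numerator: 7739 ≡ 178 (mod 7561), so (7739/7561) = (178/7561).
Factor out 2: 178 = 2·89. Since 7561 ≡ 1 (mod 8), (2/7561) = +1. Now have (89/7561).
89 ≡ 1 (mod 4), so quadratic reciprocity gives (89/7561) = (7561/89). Reduce: 7561 ≡ 85 (mod 89). Now have (85/89).
85 ≡ 1 (mod 4), so quadratic reciprocity gives (85/89) = (89/85). Reduce: 89 ≡ 4 (mod 85). Now have (4/85).
Factor out 2: 4 = 2^2. Since 85 ≡ 5 (mod 8), (2/85) = -1, and (2/85)^2 = +1. Now have (1/85).
(1/85) = 1. Collecting the sign factors: 1.
Product: (1)·(1) = 1.

1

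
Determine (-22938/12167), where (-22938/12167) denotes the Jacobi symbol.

(-22938/12167)
  = -(22938/12167)    [12167 ≡ 3 mod 4 ⇒ (-1/12167) = -1]
  = -(10771/12167)    [22938 ≡ 10771 mod 12167]
  = (12167/10771)    [QR: both ≡ 3 mod 4, sign flips]
  = (1396/10771)    [12167 ≡ 1396 mod 10771]
  = (349/10771)    [10771 ≡ 3 mod 8 ⇒ (2/10771)^2 = +1]
  = (10771/349)    [QR: 349 ≡ 1 mod 4, sign kept]
  = (301/349)    [10771 ≡ 301 mod 349]
  = (349/301)    [QR: 301 ≡ 1 mod 4, sign kept]
  = (48/301)    [349 ≡ 48 mod 301]
  = (3/301)    [301 ≡ 5 mod 8 ⇒ (2/301)^4 = +1]
  = (301/3)    [QR: 301 ≡ 1 mod 4, sign kept]
  = (1/3)    [301 ≡ 1 mod 3]
  = 1    [(1/3) = 1]

1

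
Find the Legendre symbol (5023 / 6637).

6637 ≡ 1 (mod 4), so quadratic reciprocity gives (5023 / 6637) = (6637 / 5023). Reduce: 6637 ≡ 1614 (mod 5023). Now have (1614 / 5023).
Factor out 2: 1614 = 2·807. Since 5023 ≡ 7 (mod 8), (2 / 5023) = +1. Now have (807 / 5023).
Both 807 ≡ 3 and 5023 ≡ 3 (mod 4), so reciprocity gives (807 / 5023) = -(5023 / 807). Reduce: 5023 ≡ 181 (mod 807). Now have -(181 / 807).
181 ≡ 1 (mod 4), so quadratic reciprocity gives (181 / 807) = (807 / 181). Reduce: 807 ≡ 83 (mod 181). Now have -(83 / 181).
181 ≡ 1 (mod 4), so quadratic reciprocity gives (83 / 181) = (181 / 83). Reduce: 181 ≡ 15 (mod 83). Now have -(15 / 83).
Both 15 ≡ 3 and 83 ≡ 3 (mod 4), so reciprocity gives (15 / 83) = -(83 / 15). Reduce: 83 ≡ 8 (mod 15). Now have (8 / 15).
Factor out 2: 8 = 2^3. Since 15 ≡ 7 (mod 8), (2 / 15) = +1, and (2 / 15)^3 = +1. Now have (1 / 15).
(1 / 15) = 1. Collecting the sign factors: 1.

1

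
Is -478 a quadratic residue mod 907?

(-478/907)
  = (429/907)    [-478 ≡ 429 mod 907]
  = (907/429)    [QR: 429 ≡ 1 mod 4, sign kept]
  = (49/429)    [907 ≡ 49 mod 429]
  = (429/49)    [QR: 49 ≡ 1 mod 4, sign kept]
  = (37/49)    [429 ≡ 37 mod 49]
  = (49/37)    [QR: 37 ≡ 1 mod 4, sign kept]
  = (12/37)    [49 ≡ 12 mod 37]
  = (3/37)    [37 ≡ 5 mod 8 ⇒ (2/37)^2 = +1]
  = (37/3)    [QR: 37 ≡ 1 mod 4, sign kept]
  = (1/3)    [37 ≡ 1 mod 3]
  = 1    [(1/3) = 1]
The Legendre symbol is 1, so x^2 ≡ -478 (mod 907) has solution.

yes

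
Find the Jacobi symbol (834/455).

(834/455)
  = (379/455)    [834 ≡ 379 mod 455]
  = -(455/379)    [QR: both ≡ 3 mod 4, sign flips]
  = -(76/379)    [455 ≡ 76 mod 379]
  = -(19/379)    [379 ≡ 3 mod 8 ⇒ (2/379)^2 = +1]
  = (379/19)    [QR: both ≡ 3 mod 4, sign flips]
  = (18/19)    [379 ≡ 18 mod 19]
  = -(9/19)    [19 ≡ 3 mod 8 ⇒ (2/19) = -1]
  = -(19/9)    [QR: 9 ≡ 1 mod 4, sign kept]
  = -(1/9)    [19 ≡ 1 mod 9]
  = -1    [(1/9) = 1]

-1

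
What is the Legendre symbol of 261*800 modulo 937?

By multiplicativity, (261·800|937) = (261|937)·(800|937).
First factor (261|937):
(261|937)
  = (937|261)    [QR: 261 ≡ 1 mod 4, sign kept]
  = (154|261)    [937 ≡ 154 mod 261]
  = -(77|261)    [261 ≡ 5 mod 8 ⇒ (2|261) = -1]
  = -(261|77)    [QR: 77 ≡ 1 mod 4, sign kept]
  = -(30|77)    [261 ≡ 30 mod 77]
  = (15|77)    [77 ≡ 5 mod 8 ⇒ (2|77) = -1]
  = (77|15)    [QR: 77 ≡ 1 mod 4, sign kept]
  = (2|15)    [77 ≡ 2 mod 15]
  = (1|15)    [15 ≡ 7 mod 8 ⇒ (2|15) = +1]
  = 1    [(1|15) = 1]
Second factor (800|937):
(800|937)
  = (25|937)    [937 ≡ 1 mod 8 ⇒ (2|937)^5 = +1]
  = (937|25)    [QR: 25 ≡ 1 mod 4, sign kept]
  = (12|25)    [937 ≡ 12 mod 25]
  = (3|25)    [25 ≡ 1 mod 8 ⇒ (2|25)^2 = +1]
  = (25|3)    [QR: 25 ≡ 1 mod 4, sign kept]
  = (1|3)    [25 ≡ 1 mod 3]
  = 1    [(1|3) = 1]
Product: (1)·(1) = 1.

1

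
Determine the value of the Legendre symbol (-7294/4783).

(-7294/4783)
  = (2272/4783)    [-7294 ≡ 2272 mod 4783]
  = (71/4783)    [4783 ≡ 7 mod 8 ⇒ (2/4783)^5 = +1]
  = -(4783/71)    [QR: both ≡ 3 mod 4, sign flips]
  = -(26/71)    [4783 ≡ 26 mod 71]
  = -(13/71)    [71 ≡ 7 mod 8 ⇒ (2/71) = +1]
  = -(71/13)    [QR: 13 ≡ 1 mod 4, sign kept]
  = -(6/13)    [71 ≡ 6 mod 13]
  = (3/13)    [13 ≡ 5 mod 8 ⇒ (2/13) = -1]
  = (13/3)    [QR: 13 ≡ 1 mod 4, sign kept]
  = (1/3)    [13 ≡ 1 mod 3]
  = 1    [(1/3) = 1]

1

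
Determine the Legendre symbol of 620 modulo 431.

-1

(620|431)
  = (189|431)    [620 ≡ 189 mod 431]
  = (431|189)    [QR: 189 ≡ 1 mod 4, sign kept]
  = (53|189)    [431 ≡ 53 mod 189]
  = (189|53)    [QR: 53 ≡ 1 mod 4, sign kept]
  = (30|53)    [189 ≡ 30 mod 53]
  = -(15|53)    [53 ≡ 5 mod 8 ⇒ (2|53) = -1]
  = -(53|15)    [QR: 53 ≡ 1 mod 4, sign kept]
  = -(8|15)    [53 ≡ 8 mod 15]
  = -(1|15)    [15 ≡ 7 mod 8 ⇒ (2|15)^3 = +1]
  = -1    [(1|15) = 1]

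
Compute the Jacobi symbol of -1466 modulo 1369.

(-1466/1369)
  = (1272/1369)    [-1466 ≡ 1272 mod 1369]
  = (159/1369)    [1369 ≡ 1 mod 8 ⇒ (2/1369)^3 = +1]
  = (1369/159)    [QR: 1369 ≡ 1 mod 4, sign kept]
  = (97/159)    [1369 ≡ 97 mod 159]
  = (159/97)    [QR: 97 ≡ 1 mod 4, sign kept]
  = (62/97)    [159 ≡ 62 mod 97]
  = (31/97)    [97 ≡ 1 mod 8 ⇒ (2/97) = +1]
  = (97/31)    [QR: 97 ≡ 1 mod 4, sign kept]
  = (4/31)    [97 ≡ 4 mod 31]
  = (1/31)    [31 ≡ 7 mod 8 ⇒ (2/31)^2 = +1]
  = 1    [(1/31) = 1]

1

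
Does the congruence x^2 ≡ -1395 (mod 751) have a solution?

Reduce the numerator: -1395 ≡ 107 (mod 751), so (-1395/751) = (107/751).
Both 107 ≡ 3 and 751 ≡ 3 (mod 4), so reciprocity gives (107/751) = -(751/107). Reduce: 751 ≡ 2 (mod 107). Now have -(2/107).
Factor out 2: 2 = 2. Since 107 ≡ 3 (mod 8), (2/107) = -1. Now have (1/107).
(1/107) = 1. Collecting the sign factors: 1.
(-1395/751) = 1, and 751 is prime, so -1395 is a quadratic residue mod 751.

yes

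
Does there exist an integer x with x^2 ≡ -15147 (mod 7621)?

no

Reduce the numerator: -15147 ≡ 95 (mod 7621), so (-15147|7621) = (95|7621).
7621 ≡ 1 (mod 4), so quadratic reciprocity gives (95|7621) = (7621|95). Reduce: 7621 ≡ 21 (mod 95). Now have (21|95).
21 ≡ 1 (mod 4), so quadratic reciprocity gives (21|95) = (95|21). Reduce: 95 ≡ 11 (mod 21). Now have (11|21).
21 ≡ 1 (mod 4), so quadratic reciprocity gives (11|21) = (21|11). Reduce: 21 ≡ 10 (mod 11). Now have (10|11).
Factor out 2: 10 = 2·5. Since 11 ≡ 3 (mod 8), (2|11) = -1. Now have -(5|11).
5 ≡ 1 (mod 4), so quadratic reciprocity gives (5|11) = (11|5). Reduce: 11 ≡ 1 (mod 5). Now have -(1|5).
(1|5) = 1. Collecting the sign factors: -1.
(-15147|7621) = -1, and 7621 is prime, so -15147 is not a quadratic residue mod 7621.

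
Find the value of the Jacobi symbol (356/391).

(356/391)
  = (89/391)    [391 ≡ 7 mod 8 ⇒ (2/391)^2 = +1]
  = (391/89)    [QR: 89 ≡ 1 mod 4, sign kept]
  = (35/89)    [391 ≡ 35 mod 89]
  = (89/35)    [QR: 89 ≡ 1 mod 4, sign kept]
  = (19/35)    [89 ≡ 19 mod 35]
  = -(35/19)    [QR: both ≡ 3 mod 4, sign flips]
  = -(16/19)    [35 ≡ 16 mod 19]
  = -(1/19)    [19 ≡ 3 mod 8 ⇒ (2/19)^4 = +1]
  = -1    [(1/19) = 1]

-1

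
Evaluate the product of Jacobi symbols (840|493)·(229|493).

By multiplicativity, (840·229|493) = (840|493)·(229|493).
First factor (840|493):
(840|493)
  = (347|493)    [840 ≡ 347 mod 493]
  = (493|347)    [QR: 493 ≡ 1 mod 4, sign kept]
  = (146|347)    [493 ≡ 146 mod 347]
  = -(73|347)    [347 ≡ 3 mod 8 ⇒ (2|347) = -1]
  = -(347|73)    [QR: 73 ≡ 1 mod 4, sign kept]
  = -(55|73)    [347 ≡ 55 mod 73]
  = -(73|55)    [QR: 73 ≡ 1 mod 4, sign kept]
  = -(18|55)    [73 ≡ 18 mod 55]
  = -(9|55)    [55 ≡ 7 mod 8 ⇒ (2|55) = +1]
  = -(55|9)    [QR: 9 ≡ 1 mod 4, sign kept]
  = -(1|9)    [55 ≡ 1 mod 9]
  = -1    [(1|9) = 1]
Second factor (229|493):
(229|493)
  = (493|229)    [QR: 229 ≡ 1 mod 4, sign kept]
  = (35|229)    [493 ≡ 35 mod 229]
  = (229|35)    [QR: 229 ≡ 1 mod 4, sign kept]
  = (19|35)    [229 ≡ 19 mod 35]
  = -(35|19)    [QR: both ≡ 3 mod 4, sign flips]
  = -(16|19)    [35 ≡ 16 mod 19]
  = -(1|19)    [19 ≡ 3 mod 8 ⇒ (2|19)^4 = +1]
  = -1    [(1|19) = 1]
Product: (-1)·(-1) = 1.

1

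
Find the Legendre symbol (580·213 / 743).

1

By multiplicativity, (580·213 / 743) = (580 / 743)·(213 / 743).
First factor (580 / 743):
Factor out 2: 580 = 2^2·145. Since 743 ≡ 7 (mod 8), (2 / 743) = +1, and (2 / 743)^2 = +1. Now have (145 / 743).
145 ≡ 1 (mod 4), so quadratic reciprocity gives (145 / 743) = (743 / 145). Reduce: 743 ≡ 18 (mod 145). Now have (18 / 145).
Factor out 2: 18 = 2·9. Since 145 ≡ 1 (mod 8), (2 / 145) = +1. Now have (9 / 145).
9 ≡ 1 (mod 4), so quadratic reciprocity gives (9 / 145) = (145 / 9). Reduce: 145 ≡ 1 (mod 9). Now have (1 / 9).
(1 / 9) = 1. Collecting the sign factors: 1.
Second factor (213 / 743):
213 ≡ 1 (mod 4), so quadratic reciprocity gives (213 / 743) = (743 / 213). Reduce: 743 ≡ 104 (mod 213). Now have (104 / 213).
Factor out 2: 104 = 2^3·13. Since 213 ≡ 5 (mod 8), (2 / 213) = -1, and (2 / 213)^3 = -1. Now have -(13 / 213).
13 ≡ 1 (mod 4), so quadratic reciprocity gives (13 / 213) = (213 / 13). Reduce: 213 ≡ 5 (mod 13). Now have -(5 / 13).
5 ≡ 1 (mod 4), so quadratic reciprocity gives (5 / 13) = (13 / 5). Reduce: 13 ≡ 3 (mod 5). Now have -(3 / 5).
5 ≡ 1 (mod 4), so quadratic reciprocity gives (3 / 5) = (5 / 3). Reduce: 5 ≡ 2 (mod 3). Now have -(2 / 3).
Factor out 2: 2 = 2. Since 3 ≡ 3 (mod 8), (2 / 3) = -1. Now have (1 / 3).
(1 / 3) = 1. Collecting the sign factors: 1.
Product: (1)·(1) = 1.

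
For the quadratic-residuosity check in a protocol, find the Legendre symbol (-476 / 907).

-1

Pull out -1: (-476 / 907) = (-1 / 907)·(476 / 907). Since 907 ≡ 3 (mod 4), (-1 / 907) = -1. Now have -(476 / 907).
Factor out 2: 476 = 2^2·119. Since 907 ≡ 3 (mod 8), (2 / 907) = -1, and (2 / 907)^2 = +1. Now have -(119 / 907).
Both 119 ≡ 3 and 907 ≡ 3 (mod 4), so reciprocity gives (119 / 907) = -(907 / 119). Reduce: 907 ≡ 74 (mod 119). Now have (74 / 119).
Factor out 2: 74 = 2·37. Since 119 ≡ 7 (mod 8), (2 / 119) = +1. Now have (37 / 119).
37 ≡ 1 (mod 4), so quadratic reciprocity gives (37 / 119) = (119 / 37). Reduce: 119 ≡ 8 (mod 37). Now have (8 / 37).
Factor out 2: 8 = 2^3. Since 37 ≡ 5 (mod 8), (2 / 37) = -1, and (2 / 37)^3 = -1. Now have -(1 / 37).
(1 / 37) = 1. Collecting the sign factors: -1.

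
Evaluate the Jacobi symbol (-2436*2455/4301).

By multiplicativity, (-2436·2455/4301) = (-2436/4301)·(2455/4301).
First factor (-2436/4301):
(-2436/4301)
  = (2436/4301)    [4301 ≡ 1 mod 4 ⇒ (-1/4301) = +1]
  = (609/4301)    [4301 ≡ 5 mod 8 ⇒ (2/4301)^2 = +1]
  = (4301/609)    [QR: 609 ≡ 1 mod 4, sign kept]
  = (38/609)    [4301 ≡ 38 mod 609]
  = (19/609)    [609 ≡ 1 mod 8 ⇒ (2/609) = +1]
  = (609/19)    [QR: 609 ≡ 1 mod 4, sign kept]
  = (1/19)    [609 ≡ 1 mod 19]
  = 1    [(1/19) = 1]
Second factor (2455/4301):
(2455/4301)
  = (4301/2455)    [QR: 4301 ≡ 1 mod 4, sign kept]
  = (1846/2455)    [4301 ≡ 1846 mod 2455]
  = (923/2455)    [2455 ≡ 7 mod 8 ⇒ (2/2455) = +1]
  = -(2455/923)    [QR: both ≡ 3 mod 4, sign flips]
  = -(609/923)    [2455 ≡ 609 mod 923]
  = -(923/609)    [QR: 609 ≡ 1 mod 4, sign kept]
  = -(314/609)    [923 ≡ 314 mod 609]
  = -(157/609)    [609 ≡ 1 mod 8 ⇒ (2/609) = +1]
  = -(609/157)    [QR: 157 ≡ 1 mod 4, sign kept]
  = -(138/157)    [609 ≡ 138 mod 157]
  = (69/157)    [157 ≡ 5 mod 8 ⇒ (2/157) = -1]
  = (157/69)    [QR: 69 ≡ 1 mod 4, sign kept]
  = (19/69)    [157 ≡ 19 mod 69]
  = (69/19)    [QR: 69 ≡ 1 mod 4, sign kept]
  = (12/19)    [69 ≡ 12 mod 19]
  = (3/19)    [19 ≡ 3 mod 8 ⇒ (2/19)^2 = +1]
  = -(19/3)    [QR: both ≡ 3 mod 4, sign flips]
  = -(1/3)    [19 ≡ 1 mod 3]
  = -1    [(1/3) = 1]
Product: (1)·(-1) = -1.

-1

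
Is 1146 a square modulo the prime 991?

yes

Reduce the numerator: 1146 ≡ 155 (mod 991), so (1146/991) = (155/991).
Both 155 ≡ 3 and 991 ≡ 3 (mod 4), so reciprocity gives (155/991) = -(991/155). Reduce: 991 ≡ 61 (mod 155). Now have -(61/155).
61 ≡ 1 (mod 4), so quadratic reciprocity gives (61/155) = (155/61). Reduce: 155 ≡ 33 (mod 61). Now have -(33/61).
33 ≡ 1 (mod 4), so quadratic reciprocity gives (33/61) = (61/33). Reduce: 61 ≡ 28 (mod 33). Now have -(28/33).
Factor out 2: 28 = 2^2·7. Since 33 ≡ 1 (mod 8), (2/33) = +1, and (2/33)^2 = +1. Now have -(7/33).
33 ≡ 1 (mod 4), so quadratic reciprocity gives (7/33) = (33/7). Reduce: 33 ≡ 5 (mod 7). Now have -(5/7).
5 ≡ 1 (mod 4), so quadratic reciprocity gives (5/7) = (7/5). Reduce: 7 ≡ 2 (mod 5). Now have -(2/5).
Factor out 2: 2 = 2. Since 5 ≡ 5 (mod 8), (2/5) = -1. Now have (1/5).
(1/5) = 1. Collecting the sign factors: 1.
The Legendre symbol is 1, so x^2 ≡ 1146 (mod 991) has solution.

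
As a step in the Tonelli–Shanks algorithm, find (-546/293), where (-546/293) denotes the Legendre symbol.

1

(-546/293)
  = (546/293)    [293 ≡ 1 mod 4 ⇒ (-1/293) = +1]
  = (253/293)    [546 ≡ 253 mod 293]
  = (293/253)    [QR: 253 ≡ 1 mod 4, sign kept]
  = (40/253)    [293 ≡ 40 mod 253]
  = -(5/253)    [253 ≡ 5 mod 8 ⇒ (2/253)^3 = -1]
  = -(253/5)    [QR: 5 ≡ 1 mod 4, sign kept]
  = -(3/5)    [253 ≡ 3 mod 5]
  = -(5/3)    [QR: 5 ≡ 1 mod 4, sign kept]
  = -(2/3)    [5 ≡ 2 mod 3]
  = (1/3)    [3 ≡ 3 mod 8 ⇒ (2/3) = -1]
  = 1    [(1/3) = 1]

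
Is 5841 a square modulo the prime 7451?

yes

5841 ≡ 1 (mod 4), so quadratic reciprocity gives (5841/7451) = (7451/5841). Reduce: 7451 ≡ 1610 (mod 5841). Now have (1610/5841).
Factor out 2: 1610 = 2·805. Since 5841 ≡ 1 (mod 8), (2/5841) = +1. Now have (805/5841).
805 ≡ 1 (mod 4), so quadratic reciprocity gives (805/5841) = (5841/805). Reduce: 5841 ≡ 206 (mod 805). Now have (206/805).
Factor out 2: 206 = 2·103. Since 805 ≡ 5 (mod 8), (2/805) = -1. Now have -(103/805).
805 ≡ 1 (mod 4), so quadratic reciprocity gives (103/805) = (805/103). Reduce: 805 ≡ 84 (mod 103). Now have -(84/103).
Factor out 2: 84 = 2^2·21. Since 103 ≡ 7 (mod 8), (2/103) = +1, and (2/103)^2 = +1. Now have -(21/103).
21 ≡ 1 (mod 4), so quadratic reciprocity gives (21/103) = (103/21). Reduce: 103 ≡ 19 (mod 21). Now have -(19/21).
21 ≡ 1 (mod 4), so quadratic reciprocity gives (19/21) = (21/19). Reduce: 21 ≡ 2 (mod 19). Now have -(2/19).
Factor out 2: 2 = 2. Since 19 ≡ 3 (mod 8), (2/19) = -1. Now have (1/19).
(1/19) = 1. Collecting the sign factors: 1.
(5841/7451) = 1, and 7451 is prime, so 5841 is a quadratic residue mod 7451.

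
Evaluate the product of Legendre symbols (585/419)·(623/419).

By multiplicativity, (585·623/419) = (585/419)·(623/419).
First factor (585/419):
(585/419)
  = (166/419)    [585 ≡ 166 mod 419]
  = -(83/419)    [419 ≡ 3 mod 8 ⇒ (2/419) = -1]
  = (419/83)    [QR: both ≡ 3 mod 4, sign flips]
  = (4/83)    [419 ≡ 4 mod 83]
  = (1/83)    [83 ≡ 3 mod 8 ⇒ (2/83)^2 = +1]
  = 1    [(1/83) = 1]
Second factor (623/419):
(623/419)
  = (204/419)    [623 ≡ 204 mod 419]
  = (51/419)    [419 ≡ 3 mod 8 ⇒ (2/419)^2 = +1]
  = -(419/51)    [QR: both ≡ 3 mod 4, sign flips]
  = -(11/51)    [419 ≡ 11 mod 51]
  = (51/11)    [QR: both ≡ 3 mod 4, sign flips]
  = (7/11)    [51 ≡ 7 mod 11]
  = -(11/7)    [QR: both ≡ 3 mod 4, sign flips]
  = -(4/7)    [11 ≡ 4 mod 7]
  = -(1/7)    [7 ≡ 7 mod 8 ⇒ (2/7)^2 = +1]
  = -1    [(1/7) = 1]
Product: (1)·(-1) = -1.

-1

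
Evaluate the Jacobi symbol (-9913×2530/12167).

By multiplicativity, (-9913·2530/12167) = (-9913/12167)·(2530/12167).
First factor (-9913/12167):
(-9913/12167)
  = (2254/12167)    [-9913 ≡ 2254 mod 12167]
  = (1127/12167)    [12167 ≡ 7 mod 8 ⇒ (2/12167) = +1]
  = -(12167/1127)    [QR: both ≡ 3 mod 4, sign flips]
  = -(897/1127)    [12167 ≡ 897 mod 1127]
  = -(1127/897)    [QR: 897 ≡ 1 mod 4, sign kept]
  = -(230/897)    [1127 ≡ 230 mod 897]
  = -(115/897)    [897 ≡ 1 mod 8 ⇒ (2/897) = +1]
  = -(897/115)    [QR: 897 ≡ 1 mod 4, sign kept]
  = -(92/115)    [897 ≡ 92 mod 115]
  = -(23/115)    [115 ≡ 3 mod 8 ⇒ (2/115)^2 = +1]
  = (115/23)    [QR: both ≡ 3 mod 4, sign flips]
  = (0/23)    [115 ≡ 0 mod 23]
  = 0    [numerator 0, gcd > 1]
Second factor (2530/12167):
(2530/12167)
  = (1265/12167)    [12167 ≡ 7 mod 8 ⇒ (2/12167) = +1]
  = (12167/1265)    [QR: 1265 ≡ 1 mod 4, sign kept]
  = (782/1265)    [12167 ≡ 782 mod 1265]
  = (391/1265)    [1265 ≡ 1 mod 8 ⇒ (2/1265) = +1]
  = (1265/391)    [QR: 1265 ≡ 1 mod 4, sign kept]
  = (92/391)    [1265 ≡ 92 mod 391]
  = (23/391)    [391 ≡ 7 mod 8 ⇒ (2/391)^2 = +1]
  = -(391/23)    [QR: both ≡ 3 mod 4, sign flips]
  = -(0/23)    [391 ≡ 0 mod 23]
  = 0    [numerator 0, gcd > 1]
Product: (0)·(0) = 0.

0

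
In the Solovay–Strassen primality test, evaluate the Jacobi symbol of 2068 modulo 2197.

1

Factor out 2: 2068 = 2^2·517. Since 2197 ≡ 5 (mod 8), (2/2197) = -1, and (2/2197)^2 = +1. Now have (517/2197).
517 ≡ 1 (mod 4), so quadratic reciprocity gives (517/2197) = (2197/517). Reduce: 2197 ≡ 129 (mod 517). Now have (129/517).
129 ≡ 1 (mod 4), so quadratic reciprocity gives (129/517) = (517/129). Reduce: 517 ≡ 1 (mod 129). Now have (1/129).
(1/129) = 1. Collecting the sign factors: 1.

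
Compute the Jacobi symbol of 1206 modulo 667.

Reduce the numerator: 1206 ≡ 539 (mod 667), so (1206/667) = (539/667).
Both 539 ≡ 3 and 667 ≡ 3 (mod 4), so reciprocity gives (539/667) = -(667/539). Reduce: 667 ≡ 128 (mod 539). Now have -(128/539).
Factor out 2: 128 = 2^7. Since 539 ≡ 3 (mod 8), (2/539) = -1, and (2/539)^7 = -1. Now have (1/539).
(1/539) = 1. Collecting the sign factors: 1.

1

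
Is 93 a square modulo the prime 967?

no

93 ≡ 1 (mod 4), so quadratic reciprocity gives (93/967) = (967/93). Reduce: 967 ≡ 37 (mod 93). Now have (37/93).
37 ≡ 1 (mod 4), so quadratic reciprocity gives (37/93) = (93/37). Reduce: 93 ≡ 19 (mod 37). Now have (19/37).
37 ≡ 1 (mod 4), so quadratic reciprocity gives (19/37) = (37/19). Reduce: 37 ≡ 18 (mod 19). Now have (18/19).
Factor out 2: 18 = 2·9. Since 19 ≡ 3 (mod 8), (2/19) = -1. Now have -(9/19).
9 ≡ 1 (mod 4), so quadratic reciprocity gives (9/19) = (19/9). Reduce: 19 ≡ 1 (mod 9). Now have -(1/9).
(1/9) = 1. Collecting the sign factors: -1.
The Legendre symbol is -1, so x^2 ≡ 93 (mod 967) has no solution.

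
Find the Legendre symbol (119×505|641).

By multiplicativity, (119·505|641) = (119|641)·(505|641).
First factor (119|641):
641 ≡ 1 (mod 4), so quadratic reciprocity gives (119|641) = (641|119). Reduce: 641 ≡ 46 (mod 119). Now have (46|119).
Factor out 2: 46 = 2·23. Since 119 ≡ 7 (mod 8), (2|119) = +1. Now have (23|119).
Both 23 ≡ 3 and 119 ≡ 3 (mod 4), so reciprocity gives (23|119) = -(119|23). Reduce: 119 ≡ 4 (mod 23). Now have -(4|23).
Factor out 2: 4 = 2^2. Since 23 ≡ 7 (mod 8), (2|23) = +1, and (2|23)^2 = +1. Now have -(1|23).
(1|23) = 1. Collecting the sign factors: -1.
Second factor (505|641):
505 ≡ 1 (mod 4), so quadratic reciprocity gives (505|641) = (641|505). Reduce: 641 ≡ 136 (mod 505). Now have (136|505).
Factor out 2: 136 = 2^3·17. Since 505 ≡ 1 (mod 8), (2|505) = +1, and (2|505)^3 = +1. Now have (17|505).
17 ≡ 1 (mod 4), so quadratic reciprocity gives (17|505) = (505|17). Reduce: 505 ≡ 12 (mod 17). Now have (12|17).
Factor out 2: 12 = 2^2·3. Since 17 ≡ 1 (mod 8), (2|17) = +1, and (2|17)^2 = +1. Now have (3|17).
17 ≡ 1 (mod 4), so quadratic reciprocity gives (3|17) = (17|3). Reduce: 17 ≡ 2 (mod 3). Now have (2|3).
Factor out 2: 2 = 2. Since 3 ≡ 3 (mod 8), (2|3) = -1. Now have -(1|3).
(1|3) = 1. Collecting the sign factors: -1.
Product: (-1)·(-1) = 1.

1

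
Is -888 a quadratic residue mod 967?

no

(-888|967)
  = (79|967)    [-888 ≡ 79 mod 967]
  = -(967|79)    [QR: both ≡ 3 mod 4, sign flips]
  = -(19|79)    [967 ≡ 19 mod 79]
  = (79|19)    [QR: both ≡ 3 mod 4, sign flips]
  = (3|19)    [79 ≡ 3 mod 19]
  = -(19|3)    [QR: both ≡ 3 mod 4, sign flips]
  = -(1|3)    [19 ≡ 1 mod 3]
  = -1    [(1|3) = 1]
(-888|967) = -1, and 967 is prime, so -888 is not a quadratic residue mod 967.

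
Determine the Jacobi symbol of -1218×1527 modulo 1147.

-1

By multiplicativity, (-1218·1527/1147) = (-1218/1147)·(1527/1147).
First factor (-1218/1147):
(-1218/1147)
  = (1076/1147)    [-1218 ≡ 1076 mod 1147]
  = (269/1147)    [1147 ≡ 3 mod 8 ⇒ (2/1147)^2 = +1]
  = (1147/269)    [QR: 269 ≡ 1 mod 4, sign kept]
  = (71/269)    [1147 ≡ 71 mod 269]
  = (269/71)    [QR: 269 ≡ 1 mod 4, sign kept]
  = (56/71)    [269 ≡ 56 mod 71]
  = (7/71)    [71 ≡ 7 mod 8 ⇒ (2/71)^3 = +1]
  = -(71/7)    [QR: both ≡ 3 mod 4, sign flips]
  = -(1/7)    [71 ≡ 1 mod 7]
  = -1    [(1/7) = 1]
Second factor (1527/1147):
(1527/1147)
  = (380/1147)    [1527 ≡ 380 mod 1147]
  = (95/1147)    [1147 ≡ 3 mod 8 ⇒ (2/1147)^2 = +1]
  = -(1147/95)    [QR: both ≡ 3 mod 4, sign flips]
  = -(7/95)    [1147 ≡ 7 mod 95]
  = (95/7)    [QR: both ≡ 3 mod 4, sign flips]
  = (4/7)    [95 ≡ 4 mod 7]
  = (1/7)    [7 ≡ 7 mod 8 ⇒ (2/7)^2 = +1]
  = 1    [(1/7) = 1]
Product: (-1)·(1) = -1.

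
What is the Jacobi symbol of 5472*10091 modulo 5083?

-1

By multiplicativity, (5472·10091|5083) = (5472|5083)·(10091|5083).
First factor (5472|5083):
(5472|5083)
  = (389|5083)    [5472 ≡ 389 mod 5083]
  = (5083|389)    [QR: 389 ≡ 1 mod 4, sign kept]
  = (26|389)    [5083 ≡ 26 mod 389]
  = -(13|389)    [389 ≡ 5 mod 8 ⇒ (2|389) = -1]
  = -(389|13)    [QR: 13 ≡ 1 mod 4, sign kept]
  = -(12|13)    [389 ≡ 12 mod 13]
  = -(3|13)    [13 ≡ 5 mod 8 ⇒ (2|13)^2 = +1]
  = -(13|3)    [QR: 13 ≡ 1 mod 4, sign kept]
  = -(1|3)    [13 ≡ 1 mod 3]
  = -1    [(1|3) = 1]
Second factor (10091|5083):
(10091|5083)
  = (5008|5083)    [10091 ≡ 5008 mod 5083]
  = (313|5083)    [5083 ≡ 3 mod 8 ⇒ (2|5083)^4 = +1]
  = (5083|313)    [QR: 313 ≡ 1 mod 4, sign kept]
  = (75|313)    [5083 ≡ 75 mod 313]
  = (313|75)    [QR: 313 ≡ 1 mod 4, sign kept]
  = (13|75)    [313 ≡ 13 mod 75]
  = (75|13)    [QR: 13 ≡ 1 mod 4, sign kept]
  = (10|13)    [75 ≡ 10 mod 13]
  = -(5|13)    [13 ≡ 5 mod 8 ⇒ (2|13) = -1]
  = -(13|5)    [QR: 5 ≡ 1 mod 4, sign kept]
  = -(3|5)    [13 ≡ 3 mod 5]
  = -(5|3)    [QR: 5 ≡ 1 mod 4, sign kept]
  = -(2|3)    [5 ≡ 2 mod 3]
  = (1|3)    [3 ≡ 3 mod 8 ⇒ (2|3) = -1]
  = 1    [(1|3) = 1]
Product: (-1)·(1) = -1.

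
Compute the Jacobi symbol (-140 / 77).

0

(-140 / 77)
  = (14 / 77)    [-140 ≡ 14 mod 77]
  = -(7 / 77)    [77 ≡ 5 mod 8 ⇒ (2 / 77) = -1]
  = -(77 / 7)    [QR: 77 ≡ 1 mod 4, sign kept]
  = -(0 / 7)    [77 ≡ 0 mod 7]
  = 0    [numerator 0, gcd > 1]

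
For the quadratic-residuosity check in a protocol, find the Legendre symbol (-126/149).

(-126/149)
  = (126/149)    [149 ≡ 1 mod 4 ⇒ (-1/149) = +1]
  = -(63/149)    [149 ≡ 5 mod 8 ⇒ (2/149) = -1]
  = -(149/63)    [QR: 149 ≡ 1 mod 4, sign kept]
  = -(23/63)    [149 ≡ 23 mod 63]
  = (63/23)    [QR: both ≡ 3 mod 4, sign flips]
  = (17/23)    [63 ≡ 17 mod 23]
  = (23/17)    [QR: 17 ≡ 1 mod 4, sign kept]
  = (6/17)    [23 ≡ 6 mod 17]
  = (3/17)    [17 ≡ 1 mod 8 ⇒ (2/17) = +1]
  = (17/3)    [QR: 17 ≡ 1 mod 4, sign kept]
  = (2/3)    [17 ≡ 2 mod 3]
  = -(1/3)    [3 ≡ 3 mod 8 ⇒ (2/3) = -1]
  = -1    [(1/3) = 1]

-1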